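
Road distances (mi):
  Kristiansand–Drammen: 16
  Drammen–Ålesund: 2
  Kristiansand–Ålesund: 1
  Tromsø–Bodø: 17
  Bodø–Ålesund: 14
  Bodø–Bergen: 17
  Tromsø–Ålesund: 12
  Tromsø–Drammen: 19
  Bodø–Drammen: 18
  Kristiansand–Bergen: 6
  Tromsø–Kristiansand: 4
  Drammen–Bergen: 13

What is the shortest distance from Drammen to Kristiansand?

3

Checking several routes:
Drammen → Ålesund → Kristiansand: 2 + 1 = 3
Drammen → Kristiansand: 16
Drammen → Ålesund → Tromsø → Kristiansand: 2 + 12 + 4 = 18
Shortest: 3 mi.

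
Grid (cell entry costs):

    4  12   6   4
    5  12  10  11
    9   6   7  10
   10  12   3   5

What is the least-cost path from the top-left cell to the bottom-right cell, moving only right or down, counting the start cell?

Best path: r0c0→r1c0→r2c0→r2c1→r2c2→r3c2→r3c3
Cost: 4 + 5 + 9 + 6 + 7 + 3 + 5 = 39

39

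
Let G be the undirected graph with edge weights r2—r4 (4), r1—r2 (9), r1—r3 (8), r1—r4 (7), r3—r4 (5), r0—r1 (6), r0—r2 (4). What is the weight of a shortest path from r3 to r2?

9

Paths from r3 to r2:
r3 - r4 - r2: 5 + 4 = 9
r3 - r1 - r4 - r2: 8 + 7 + 4 = 19
r3 - r1 - r2: 8 + 9 = 17
r3 - r1 - r0 - r2: 8 + 6 + 4 = 18
r3 - r4 - r1 - r2: 5 + 7 + 9 = 21
r3 - r4 - r1 - r0 - r2: 5 + 7 + 6 + 4 = 22
The minimum is 9.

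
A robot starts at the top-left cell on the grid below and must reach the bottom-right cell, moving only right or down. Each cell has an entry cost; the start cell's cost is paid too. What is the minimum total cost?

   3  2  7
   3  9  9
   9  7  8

One optimal route is r0c0 → r0c1 → r0c2 → r1c2 → r2c2.
Its cost is 3 + 2 + 7 + 9 + 8 = 29.

29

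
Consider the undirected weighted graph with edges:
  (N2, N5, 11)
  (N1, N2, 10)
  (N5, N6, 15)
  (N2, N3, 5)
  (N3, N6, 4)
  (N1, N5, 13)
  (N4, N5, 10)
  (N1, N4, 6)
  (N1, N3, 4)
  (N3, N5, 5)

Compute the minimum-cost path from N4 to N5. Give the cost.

Checking several routes:
N4 -> N1 -> N3 -> N5: 6 + 4 + 5 = 15
N4 -> N5: 10
N4 -> N1 -> N3 -> N2 -> N5: 6 + 4 + 5 + 11 = 26
N4 -> N1 -> N2 -> N5: 6 + 10 + 11 = 27
N4 -> N1 -> N2 -> N3 -> N5: 6 + 10 + 5 + 5 = 26
N4 -> N1 -> N5: 6 + 13 = 19
Shortest: 10.

10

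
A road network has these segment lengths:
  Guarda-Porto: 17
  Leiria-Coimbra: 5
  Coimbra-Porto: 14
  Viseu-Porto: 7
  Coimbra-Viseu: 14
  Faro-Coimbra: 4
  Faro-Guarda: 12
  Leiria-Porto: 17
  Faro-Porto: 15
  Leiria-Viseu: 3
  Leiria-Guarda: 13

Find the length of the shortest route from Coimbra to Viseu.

8

Comparing a few candidate routes:
Coimbra-Porto-Viseu: 14 + 7 = 21
Coimbra-Leiria-Viseu: 5 + 3 = 8
Coimbra-Viseu: 14
Coimbra-Faro-Porto-Viseu: 4 + 15 + 7 = 26
The minimum is 8.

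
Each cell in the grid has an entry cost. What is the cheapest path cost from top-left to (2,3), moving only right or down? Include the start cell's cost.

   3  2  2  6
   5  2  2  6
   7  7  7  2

17

Path (0,0) -> (0,1) -> (0,2) -> (1,2) -> (1,3) -> (2,3): 3 + 2 + 2 + 2 + 6 + 2 = 17.
(Top row then right column would cost 21.)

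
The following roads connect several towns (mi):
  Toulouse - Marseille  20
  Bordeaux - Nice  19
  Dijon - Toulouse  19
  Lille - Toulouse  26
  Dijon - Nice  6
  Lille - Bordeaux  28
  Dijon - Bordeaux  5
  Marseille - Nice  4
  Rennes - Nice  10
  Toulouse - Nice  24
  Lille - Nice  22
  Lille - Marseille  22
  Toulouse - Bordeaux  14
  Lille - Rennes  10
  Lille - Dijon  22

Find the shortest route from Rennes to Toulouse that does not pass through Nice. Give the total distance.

36

Candidate routes:
Rennes -> Lille -> Dijon -> Toulouse: 10 + 22 + 19 = 51
Rennes -> Lille -> Toulouse: 10 + 26 = 36
Rennes -> Lille -> Bordeaux -> Toulouse: 10 + 28 + 14 = 52
Rennes -> Lille -> Bordeaux -> Dijon -> Toulouse: 10 + 28 + 5 + 19 = 62
Rennes -> Lille -> Marseille -> Toulouse: 10 + 22 + 20 = 52
Rennes -> Lille -> Dijon -> Bordeaux -> Toulouse: 10 + 22 + 5 + 14 = 51
Best route has total 36 mi.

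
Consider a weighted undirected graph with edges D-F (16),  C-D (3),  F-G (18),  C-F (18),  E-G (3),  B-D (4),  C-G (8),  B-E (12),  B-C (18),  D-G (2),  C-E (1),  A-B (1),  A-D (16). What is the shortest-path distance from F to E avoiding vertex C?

21

Checking several routes:
F - G - E: 18 + 3 = 21
F - D - B - E: 16 + 4 + 12 = 32
F - G - D - B - E: 18 + 2 + 4 + 12 = 36
F - D - G - E: 16 + 2 + 3 = 21
Best route has total 21.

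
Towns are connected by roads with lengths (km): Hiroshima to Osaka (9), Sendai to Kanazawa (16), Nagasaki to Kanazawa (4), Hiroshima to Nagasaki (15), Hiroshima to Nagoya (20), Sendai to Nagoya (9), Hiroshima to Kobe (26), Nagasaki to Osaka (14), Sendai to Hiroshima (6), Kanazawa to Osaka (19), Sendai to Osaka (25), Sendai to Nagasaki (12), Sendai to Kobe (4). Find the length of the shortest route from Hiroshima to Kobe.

A few of the Hiroshima→Kobe routes:
Hiroshima → Nagasaki → Sendai → Kobe: 15 + 12 + 4 = 31
Hiroshima → Sendai → Kobe: 6 + 4 = 10
Hiroshima → Kobe: 26
Best route has total 10 km.

10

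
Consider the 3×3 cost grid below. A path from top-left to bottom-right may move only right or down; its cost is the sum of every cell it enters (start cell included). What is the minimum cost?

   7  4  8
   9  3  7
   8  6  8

Take [0,0] -> [0,1] -> [1,1] -> [2,1] -> [2,2] for a total of 7 + 4 + 3 + 6 + 8 = 28.
For comparison, the top-then-right route costs 34.

28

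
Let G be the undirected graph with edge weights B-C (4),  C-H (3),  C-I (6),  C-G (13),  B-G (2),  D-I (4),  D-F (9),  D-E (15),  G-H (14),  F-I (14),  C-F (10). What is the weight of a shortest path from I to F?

Paths from I to F:
I-D-F: 4 + 9 = 13
I-C-F: 6 + 10 = 16
I-F: 14
Shortest: 13.

13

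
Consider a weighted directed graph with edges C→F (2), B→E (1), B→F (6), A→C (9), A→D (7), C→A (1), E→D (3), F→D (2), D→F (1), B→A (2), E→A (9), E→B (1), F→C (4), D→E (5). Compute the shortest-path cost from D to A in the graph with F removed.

Candidate routes:
D -> E -> A: 5 + 9 = 14
D -> E -> B -> A: 5 + 1 + 2 = 8
The minimum is 8.

8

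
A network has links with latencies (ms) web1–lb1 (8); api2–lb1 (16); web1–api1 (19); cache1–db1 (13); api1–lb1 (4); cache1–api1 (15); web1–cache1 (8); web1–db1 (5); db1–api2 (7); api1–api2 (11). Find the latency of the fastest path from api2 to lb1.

15

Checking several routes:
api2 -> lb1: 16
api2 -> db1 -> web1 -> lb1: 7 + 5 + 8 = 20
api2 -> db1 -> web1 -> api1 -> lb1: 7 + 5 + 19 + 4 = 35
api2 -> api1 -> lb1: 11 + 4 = 15
The minimum is 15 ms.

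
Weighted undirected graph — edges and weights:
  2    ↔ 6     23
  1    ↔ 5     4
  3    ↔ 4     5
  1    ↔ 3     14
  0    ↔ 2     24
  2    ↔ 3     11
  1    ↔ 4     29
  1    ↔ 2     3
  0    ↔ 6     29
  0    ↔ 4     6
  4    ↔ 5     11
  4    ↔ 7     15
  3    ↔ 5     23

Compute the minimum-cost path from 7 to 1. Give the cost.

30

A few of the 7→1 routes:
7 → 4 → 3 → 1: 15 + 5 + 14 = 34
7 → 4 → 3 → 2 → 1: 15 + 5 + 11 + 3 = 34
7 → 4 → 5 → 1: 15 + 11 + 4 = 30
The minimum is 30.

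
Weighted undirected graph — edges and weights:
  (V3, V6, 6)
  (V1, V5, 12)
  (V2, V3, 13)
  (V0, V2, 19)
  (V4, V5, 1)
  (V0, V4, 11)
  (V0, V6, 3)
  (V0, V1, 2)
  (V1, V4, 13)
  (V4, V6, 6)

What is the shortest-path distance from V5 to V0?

Comparing a few candidate routes:
V5→V4→V0: 1 + 11 = 12
V5→V4→V1→V0: 1 + 13 + 2 = 16
V5→V1→V4→V0: 12 + 13 + 11 = 36
V5→V4→V6→V0: 1 + 6 + 3 = 10
V5→V1→V0: 12 + 2 = 14
V5→V1→V4→V6→V0: 12 + 13 + 6 + 3 = 34
Shortest: 10.

10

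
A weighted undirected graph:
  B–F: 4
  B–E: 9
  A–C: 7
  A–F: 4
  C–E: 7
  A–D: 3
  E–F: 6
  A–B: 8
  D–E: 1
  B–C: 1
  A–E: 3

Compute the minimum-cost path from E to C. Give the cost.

A few of the E→C routes:
E → F → B → C: 6 + 4 + 1 = 11
E → A → C: 3 + 7 = 10
E → C: 7
E → B → C: 9 + 1 = 10
The minimum is 7.

7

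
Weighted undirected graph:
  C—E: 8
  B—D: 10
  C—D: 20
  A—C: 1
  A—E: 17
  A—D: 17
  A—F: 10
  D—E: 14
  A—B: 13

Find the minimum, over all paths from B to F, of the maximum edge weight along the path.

13

A few of the B→F routes:
B-A-F: max(13, 10) = 13
B-D-A-F: max(10, 17, 10) = 17
B-D-E-A-F: max(10, 14, 17, 10) = 17
B-D-E-C-A-F: max(10, 14, 8, 1, 10) = 14
Smallest bottleneck: 13.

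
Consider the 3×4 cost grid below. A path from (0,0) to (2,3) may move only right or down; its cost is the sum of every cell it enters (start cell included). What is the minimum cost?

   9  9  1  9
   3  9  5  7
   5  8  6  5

One optimal route is (0,0) → (0,1) → (0,2) → (1,2) → (2,2) → (2,3).
Its cost is 9 + 9 + 1 + 5 + 6 + 5 = 35.
(Top row then right column would cost 40.)

35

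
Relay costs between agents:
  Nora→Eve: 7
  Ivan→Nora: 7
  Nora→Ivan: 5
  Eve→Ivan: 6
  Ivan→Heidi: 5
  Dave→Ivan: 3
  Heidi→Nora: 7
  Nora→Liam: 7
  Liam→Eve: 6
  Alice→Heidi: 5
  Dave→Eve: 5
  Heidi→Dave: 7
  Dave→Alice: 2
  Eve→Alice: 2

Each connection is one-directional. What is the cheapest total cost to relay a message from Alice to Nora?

12

Routes from Alice to Nora:
Alice→Heidi→Dave→Eve→Ivan→Nora: 5 + 7 + 5 + 6 + 7 = 30
Alice→Heidi→Dave→Ivan→Nora: 5 + 7 + 3 + 7 = 22
Alice→Heidi→Nora: 5 + 7 = 12
The minimum is 12.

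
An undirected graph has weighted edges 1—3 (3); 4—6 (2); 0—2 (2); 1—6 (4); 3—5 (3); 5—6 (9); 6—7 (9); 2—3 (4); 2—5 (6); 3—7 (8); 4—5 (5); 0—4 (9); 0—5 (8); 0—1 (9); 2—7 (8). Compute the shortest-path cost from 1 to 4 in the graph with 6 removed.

11

Comparing a few candidate routes:
1-3-2-5-4: 3 + 4 + 6 + 5 = 18
1-0-4: 9 + 9 = 18
1-3-2-0-4: 3 + 4 + 2 + 9 = 18
1-3-5-4: 3 + 3 + 5 = 11
Shortest: 11.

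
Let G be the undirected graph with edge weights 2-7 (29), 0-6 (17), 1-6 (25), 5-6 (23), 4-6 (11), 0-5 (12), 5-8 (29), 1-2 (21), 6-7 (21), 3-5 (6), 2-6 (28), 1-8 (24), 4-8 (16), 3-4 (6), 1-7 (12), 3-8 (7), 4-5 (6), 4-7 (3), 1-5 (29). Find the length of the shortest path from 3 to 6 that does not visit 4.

Some routes from 3 to 6 avoiding 4:
3-5-1-6: 6 + 29 + 25 = 60
3-5-0-6: 6 + 12 + 17 = 35
3-5-6: 6 + 23 = 29
3-8-5-6: 7 + 29 + 23 = 59
3-8-1-6: 7 + 24 + 25 = 56
The minimum is 29.

29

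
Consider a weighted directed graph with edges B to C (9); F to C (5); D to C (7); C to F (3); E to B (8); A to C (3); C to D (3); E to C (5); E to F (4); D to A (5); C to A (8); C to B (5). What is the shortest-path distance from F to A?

13

Paths from F to A:
F → C → D → A: 5 + 3 + 5 = 13
F → C → A: 5 + 8 = 13
Shortest: 13.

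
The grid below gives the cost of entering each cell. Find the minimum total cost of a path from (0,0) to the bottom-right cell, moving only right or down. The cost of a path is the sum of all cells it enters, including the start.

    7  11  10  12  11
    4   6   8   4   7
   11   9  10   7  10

Take r0c0 -> r1c0 -> r1c1 -> r1c2 -> r1c3 -> r1c4 -> r2c4 for a total of 7 + 4 + 6 + 8 + 4 + 7 + 10 = 46.
For comparison, the top-then-right route costs 68.

46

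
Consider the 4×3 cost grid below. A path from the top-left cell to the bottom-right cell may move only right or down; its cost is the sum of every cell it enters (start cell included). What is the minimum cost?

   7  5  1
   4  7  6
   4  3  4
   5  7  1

Cheapest: [0,0] [1,0] [2,0] [2,1] [2,2] [3,2]
  7 + 4 + 4 + 3 + 4 + 1 = 23
(Top row then right column would cost 24.)

23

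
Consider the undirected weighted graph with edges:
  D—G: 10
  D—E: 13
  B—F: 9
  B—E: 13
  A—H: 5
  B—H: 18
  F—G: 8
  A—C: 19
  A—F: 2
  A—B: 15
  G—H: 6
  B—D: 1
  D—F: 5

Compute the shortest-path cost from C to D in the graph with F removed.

35

Some routes from C to D avoiding F:
C - A - H - B - D: 19 + 5 + 18 + 1 = 43
C - A - B - D: 19 + 15 + 1 = 35
C - A - H - G - D: 19 + 5 + 6 + 10 = 40
Shortest: 35.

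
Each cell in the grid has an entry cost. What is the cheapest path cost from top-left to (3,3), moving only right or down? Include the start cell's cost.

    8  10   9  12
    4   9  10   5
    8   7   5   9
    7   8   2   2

Path r0c0→r1c0→r2c0→r2c1→r2c2→r3c2→r3c3: 8 + 4 + 8 + 7 + 5 + 2 + 2 = 36.

36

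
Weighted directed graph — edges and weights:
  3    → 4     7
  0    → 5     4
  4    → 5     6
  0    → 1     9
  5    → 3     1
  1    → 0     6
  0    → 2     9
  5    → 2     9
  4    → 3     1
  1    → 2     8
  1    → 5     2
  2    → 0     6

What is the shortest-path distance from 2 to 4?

Candidate routes:
2→0→5→3→4: 6 + 4 + 1 + 7 = 18
2→0→1→5→3→4: 6 + 9 + 2 + 1 + 7 = 25
Best route has total 18.

18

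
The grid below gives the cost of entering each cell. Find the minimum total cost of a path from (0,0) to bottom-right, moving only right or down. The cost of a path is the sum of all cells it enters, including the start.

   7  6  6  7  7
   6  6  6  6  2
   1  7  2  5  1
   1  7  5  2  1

30

Path [0,0]→[1,0]→[2,0]→[2,1]→[2,2]→[2,3]→[2,4]→[3,4]: 7 + 6 + 1 + 7 + 2 + 5 + 1 + 1 = 30.
(Top row then right column would cost 37.)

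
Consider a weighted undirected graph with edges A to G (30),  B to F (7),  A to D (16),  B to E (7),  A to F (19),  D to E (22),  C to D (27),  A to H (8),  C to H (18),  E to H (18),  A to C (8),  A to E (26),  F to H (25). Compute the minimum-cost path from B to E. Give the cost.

Comparing a few candidate routes:
B-F-H-E: 7 + 25 + 18 = 50
B-F-A-D-E: 7 + 19 + 16 + 22 = 64
B-F-A-E: 7 + 19 + 26 = 52
B-E: 7
B-F-A-H-E: 7 + 19 + 8 + 18 = 52
The minimum is 7.

7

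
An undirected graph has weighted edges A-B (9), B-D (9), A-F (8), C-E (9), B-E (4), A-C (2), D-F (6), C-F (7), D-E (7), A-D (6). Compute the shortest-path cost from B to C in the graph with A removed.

13

Candidate routes:
B - D - E - C: 9 + 7 + 9 = 25
B - E - C: 4 + 9 = 13
B - E - D - F - C: 4 + 7 + 6 + 7 = 24
B - D - F - C: 9 + 6 + 7 = 22
Best route has total 13.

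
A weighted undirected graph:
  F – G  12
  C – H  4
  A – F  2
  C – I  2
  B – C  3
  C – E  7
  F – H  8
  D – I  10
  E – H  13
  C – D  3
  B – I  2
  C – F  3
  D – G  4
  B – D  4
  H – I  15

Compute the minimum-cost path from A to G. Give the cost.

12

Some routes from A to G:
A → F → H → C → D → G: 2 + 8 + 4 + 3 + 4 = 21
A → F → C → B → D → G: 2 + 3 + 3 + 4 + 4 = 16
A → F → C → D → G: 2 + 3 + 3 + 4 = 12
A → F → C → I → B → D → G: 2 + 3 + 2 + 2 + 4 + 4 = 17
A → F → G: 2 + 12 = 14
A → F → C → I → D → G: 2 + 3 + 2 + 10 + 4 = 21
The minimum is 12.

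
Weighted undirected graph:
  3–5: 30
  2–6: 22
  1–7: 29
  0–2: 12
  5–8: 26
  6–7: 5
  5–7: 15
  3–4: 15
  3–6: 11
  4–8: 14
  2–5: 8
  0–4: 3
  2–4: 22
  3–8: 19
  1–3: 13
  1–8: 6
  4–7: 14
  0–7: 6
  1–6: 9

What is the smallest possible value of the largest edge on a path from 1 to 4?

9

Checking several routes:
1 -> 6 -> 7 -> 4: max(9, 5, 14) = 14
1 -> 3 -> 6 -> 7 -> 0 -> 4: max(13, 11, 5, 6, 3) = 13
1 -> 3 -> 4: max(13, 15) = 15
1 -> 3 -> 6 -> 7 -> 4: max(13, 11, 5, 14) = 14
1 -> 6 -> 7 -> 0 -> 4: max(9, 5, 6, 3) = 9
1 -> 8 -> 4: max(6, 14) = 14
The minimum achievable maximum is 9.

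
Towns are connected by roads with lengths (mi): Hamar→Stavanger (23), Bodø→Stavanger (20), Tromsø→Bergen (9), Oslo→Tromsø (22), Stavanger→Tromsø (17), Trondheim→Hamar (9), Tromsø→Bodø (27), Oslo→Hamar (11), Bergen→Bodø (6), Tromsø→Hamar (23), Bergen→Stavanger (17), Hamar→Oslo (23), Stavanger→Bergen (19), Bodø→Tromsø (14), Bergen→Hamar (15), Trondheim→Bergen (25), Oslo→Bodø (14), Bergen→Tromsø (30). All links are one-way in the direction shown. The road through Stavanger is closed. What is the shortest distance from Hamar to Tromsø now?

45

Candidate routes:
Hamar -> Oslo -> Tromsø: 23 + 22 = 45
Hamar -> Oslo -> Bodø -> Tromsø: 23 + 14 + 14 = 51
Shortest: 45 mi.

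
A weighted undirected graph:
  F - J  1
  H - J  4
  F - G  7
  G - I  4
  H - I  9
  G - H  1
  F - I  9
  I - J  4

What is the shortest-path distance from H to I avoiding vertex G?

8

Routes from H to I avoiding G:
H - I: 9
H - J - F - I: 4 + 1 + 9 = 14
H - J - I: 4 + 4 = 8
Shortest: 8.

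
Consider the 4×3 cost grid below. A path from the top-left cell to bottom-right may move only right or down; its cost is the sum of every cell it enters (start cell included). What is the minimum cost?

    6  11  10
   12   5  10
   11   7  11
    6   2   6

Path (0,0) -> (0,1) -> (1,1) -> (2,1) -> (3,1) -> (3,2): 6 + 11 + 5 + 7 + 2 + 6 = 37.
(Top row then right column would cost 54.)

37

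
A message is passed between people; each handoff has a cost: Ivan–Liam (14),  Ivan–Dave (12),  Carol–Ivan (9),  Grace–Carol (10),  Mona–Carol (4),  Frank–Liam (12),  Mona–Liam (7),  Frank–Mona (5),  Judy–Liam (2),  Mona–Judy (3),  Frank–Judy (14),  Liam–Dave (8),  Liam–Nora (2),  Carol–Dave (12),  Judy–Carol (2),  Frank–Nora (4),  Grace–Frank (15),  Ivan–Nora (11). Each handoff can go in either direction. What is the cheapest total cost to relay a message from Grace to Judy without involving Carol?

23

A few of the Grace→Judy routes:
Grace -> Frank -> Judy: 15 + 14 = 29
Grace -> Frank -> Nora -> Liam -> Judy: 15 + 4 + 2 + 2 = 23
Grace -> Frank -> Mona -> Liam -> Judy: 15 + 5 + 7 + 2 = 29
Grace -> Frank -> Liam -> Judy: 15 + 12 + 2 = 29
Grace -> Frank -> Mona -> Judy: 15 + 5 + 3 = 23
Best route has total 23.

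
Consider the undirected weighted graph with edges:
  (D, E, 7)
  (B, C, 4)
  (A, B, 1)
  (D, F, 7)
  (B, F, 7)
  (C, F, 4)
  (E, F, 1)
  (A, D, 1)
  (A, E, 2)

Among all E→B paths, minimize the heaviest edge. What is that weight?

Checking several routes:
E-A-D-F-B: max(2, 1, 7, 7) = 7
E-A-B: max(2, 1) = 2
E-F-C-B: max(1, 4, 4) = 4
E-A-D-F-C-B: max(2, 1, 7, 4, 4) = 7
The minimum achievable maximum is 2.

2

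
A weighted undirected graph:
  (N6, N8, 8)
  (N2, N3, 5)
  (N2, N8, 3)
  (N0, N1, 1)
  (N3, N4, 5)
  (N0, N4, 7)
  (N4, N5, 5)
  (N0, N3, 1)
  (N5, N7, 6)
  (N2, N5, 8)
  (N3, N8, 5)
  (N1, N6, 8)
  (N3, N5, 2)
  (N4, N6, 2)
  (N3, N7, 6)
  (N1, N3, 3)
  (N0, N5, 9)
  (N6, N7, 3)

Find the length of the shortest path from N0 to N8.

6

Some routes from N0 to N8:
N0 -> N5 -> N3 -> N8: 9 + 2 + 5 = 16
N0 -> N3 -> N8: 1 + 5 = 6
N0 -> N1 -> N3 -> N2 -> N8: 1 + 3 + 5 + 3 = 12
N0 -> N1 -> N3 -> N8: 1 + 3 + 5 = 9
N0 -> N3 -> N2 -> N8: 1 + 5 + 3 = 9
N0 -> N3 -> N5 -> N2 -> N8: 1 + 2 + 8 + 3 = 14
The minimum is 6.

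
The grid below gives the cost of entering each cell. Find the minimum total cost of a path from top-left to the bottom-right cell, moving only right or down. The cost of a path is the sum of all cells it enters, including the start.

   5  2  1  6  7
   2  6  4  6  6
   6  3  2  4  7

25

One optimal route is r0c0 r0c1 r0c2 r1c2 r2c2 r2c3 r2c4.
Its cost is 5 + 2 + 1 + 4 + 2 + 4 + 7 = 25.
For comparison, the top-then-right route costs 34.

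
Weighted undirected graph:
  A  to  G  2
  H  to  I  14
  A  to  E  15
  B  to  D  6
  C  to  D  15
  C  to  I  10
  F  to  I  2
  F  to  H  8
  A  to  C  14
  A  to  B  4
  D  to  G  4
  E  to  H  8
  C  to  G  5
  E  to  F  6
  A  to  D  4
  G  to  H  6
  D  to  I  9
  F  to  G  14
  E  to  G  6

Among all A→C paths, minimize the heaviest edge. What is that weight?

Some routes from A to C:
A -> G -> C: max(2, 5) = 5
A -> D -> G -> C: max(4, 4, 5) = 5
A -> D -> I -> F -> E -> H -> G -> C: max(4, 9, 2, 6, 8, 6, 5) = 9
A -> B -> D -> G -> C: max(4, 6, 4, 5) = 6
Smallest bottleneck: 5.

5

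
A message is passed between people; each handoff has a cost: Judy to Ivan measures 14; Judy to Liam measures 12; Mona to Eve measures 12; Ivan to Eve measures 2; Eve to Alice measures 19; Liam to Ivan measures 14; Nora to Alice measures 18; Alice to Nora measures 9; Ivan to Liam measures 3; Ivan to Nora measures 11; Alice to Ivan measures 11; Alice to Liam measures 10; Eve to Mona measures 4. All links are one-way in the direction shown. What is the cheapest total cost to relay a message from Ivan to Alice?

Candidate routes:
Ivan - Eve - Alice: 2 + 19 = 21
Ivan - Nora - Alice: 11 + 18 = 29
The minimum is 21.

21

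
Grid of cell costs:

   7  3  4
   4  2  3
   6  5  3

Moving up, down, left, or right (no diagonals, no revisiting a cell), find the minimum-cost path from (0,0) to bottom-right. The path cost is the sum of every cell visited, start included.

18

Cheapest: r0c0→r0c1→r1c1→r1c2→r2c2
  7 + 3 + 2 + 3 + 3 = 18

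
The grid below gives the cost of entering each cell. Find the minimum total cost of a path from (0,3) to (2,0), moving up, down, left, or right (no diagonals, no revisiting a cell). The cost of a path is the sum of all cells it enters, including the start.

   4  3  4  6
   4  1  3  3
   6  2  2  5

Best path: (0,3)→(1,3)→(1,2)→(1,1)→(2,1)→(2,0)
Cost: 6 + 3 + 3 + 1 + 2 + 6 = 21

21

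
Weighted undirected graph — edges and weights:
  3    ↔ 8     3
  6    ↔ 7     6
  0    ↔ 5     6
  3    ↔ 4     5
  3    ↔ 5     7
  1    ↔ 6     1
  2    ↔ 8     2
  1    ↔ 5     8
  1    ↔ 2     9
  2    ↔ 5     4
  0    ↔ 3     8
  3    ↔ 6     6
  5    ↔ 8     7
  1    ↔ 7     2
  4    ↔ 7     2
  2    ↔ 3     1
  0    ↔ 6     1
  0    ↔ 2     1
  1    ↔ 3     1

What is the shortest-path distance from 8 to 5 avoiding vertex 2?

A few of the 8→5 routes:
8 -> 3 -> 5: 3 + 7 = 10
8 -> 3 -> 6 -> 0 -> 5: 3 + 6 + 1 + 6 = 16
8 -> 3 -> 1 -> 5: 3 + 1 + 8 = 12
8 -> 5: 7
8 -> 3 -> 1 -> 6 -> 0 -> 5: 3 + 1 + 1 + 1 + 6 = 12
Shortest: 7.

7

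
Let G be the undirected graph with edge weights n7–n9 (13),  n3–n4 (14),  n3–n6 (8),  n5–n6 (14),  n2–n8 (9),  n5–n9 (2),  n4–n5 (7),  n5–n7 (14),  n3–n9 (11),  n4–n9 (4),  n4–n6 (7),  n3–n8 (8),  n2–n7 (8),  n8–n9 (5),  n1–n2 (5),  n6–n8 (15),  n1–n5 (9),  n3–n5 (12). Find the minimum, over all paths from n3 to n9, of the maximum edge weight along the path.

8

Comparing a few candidate routes:
n3 - n6 - n4 - n9: max(8, 7, 4) = 8
n3 - n8 - n9: max(8, 5) = 8
n3 - n8 - n2 - n1 - n5 - n9: max(8, 9, 5, 9, 2) = 9
n3 - n6 - n4 - n5 - n9: max(8, 7, 7, 2) = 8
Smallest bottleneck: 8.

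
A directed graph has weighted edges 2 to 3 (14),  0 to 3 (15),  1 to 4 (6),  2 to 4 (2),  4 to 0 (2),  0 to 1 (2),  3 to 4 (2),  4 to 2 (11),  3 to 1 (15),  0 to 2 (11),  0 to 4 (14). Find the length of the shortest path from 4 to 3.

Routes from 4 to 3:
4 → 0 → 3: 2 + 15 = 17
4 → 0 → 2 → 3: 2 + 11 + 14 = 27
4 → 2 → 3: 11 + 14 = 25
Shortest: 17.

17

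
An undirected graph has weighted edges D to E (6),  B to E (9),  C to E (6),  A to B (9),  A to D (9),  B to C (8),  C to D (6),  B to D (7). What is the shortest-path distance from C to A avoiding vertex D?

Paths from C to A avoiding D:
C→E→B→A: 6 + 9 + 9 = 24
C→B→A: 8 + 9 = 17
Shortest: 17.

17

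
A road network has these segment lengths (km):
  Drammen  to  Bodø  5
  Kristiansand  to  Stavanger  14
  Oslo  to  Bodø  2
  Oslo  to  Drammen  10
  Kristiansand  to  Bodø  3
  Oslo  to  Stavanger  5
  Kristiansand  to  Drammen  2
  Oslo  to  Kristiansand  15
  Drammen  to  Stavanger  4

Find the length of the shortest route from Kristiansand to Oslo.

5

Checking several routes:
Kristiansand -> Bodø -> Oslo: 3 + 2 = 5
Kristiansand -> Drammen -> Stavanger -> Oslo: 2 + 4 + 5 = 11
Kristiansand -> Drammen -> Bodø -> Oslo: 2 + 5 + 2 = 9
Best route has total 5 km.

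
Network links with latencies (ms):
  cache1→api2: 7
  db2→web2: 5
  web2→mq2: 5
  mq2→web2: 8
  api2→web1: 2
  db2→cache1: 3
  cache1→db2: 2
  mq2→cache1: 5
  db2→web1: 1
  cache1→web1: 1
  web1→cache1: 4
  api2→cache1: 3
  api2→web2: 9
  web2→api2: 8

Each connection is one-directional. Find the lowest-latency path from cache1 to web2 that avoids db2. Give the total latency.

16

Routes from cache1 to web2 avoiding db2:
cache1-api2-web2: 7 + 9 = 16
Shortest: 16 ms.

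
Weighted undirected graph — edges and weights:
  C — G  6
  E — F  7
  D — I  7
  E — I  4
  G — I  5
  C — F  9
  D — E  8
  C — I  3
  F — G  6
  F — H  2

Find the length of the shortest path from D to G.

12

Some routes from D to G:
D-E-I-C-G: 8 + 4 + 3 + 6 = 21
D-I-C-G: 7 + 3 + 6 = 16
D-I-G: 7 + 5 = 12
D-E-F-G: 8 + 7 + 6 = 21
D-I-E-F-G: 7 + 4 + 7 + 6 = 24
D-E-I-G: 8 + 4 + 5 = 17
Shortest: 12.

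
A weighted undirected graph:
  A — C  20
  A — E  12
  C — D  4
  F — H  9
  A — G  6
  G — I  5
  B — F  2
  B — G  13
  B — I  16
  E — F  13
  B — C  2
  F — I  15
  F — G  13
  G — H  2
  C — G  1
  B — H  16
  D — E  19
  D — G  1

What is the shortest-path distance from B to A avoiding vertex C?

Checking several routes:
B → F → H → G → A: 2 + 9 + 2 + 6 = 19
B → G → A: 13 + 6 = 19
B → H → G → A: 16 + 2 + 6 = 24
B → F → G → A: 2 + 13 + 6 = 21
Shortest: 19.

19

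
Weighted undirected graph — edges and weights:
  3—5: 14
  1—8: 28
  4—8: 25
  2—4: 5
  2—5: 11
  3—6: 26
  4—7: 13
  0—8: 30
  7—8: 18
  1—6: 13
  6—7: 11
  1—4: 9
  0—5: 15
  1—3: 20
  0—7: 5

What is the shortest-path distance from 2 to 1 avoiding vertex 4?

45

Some routes from 2 to 1 avoiding 4:
2-5-3-6-1: 11 + 14 + 26 + 13 = 64
2-5-0-7-8-1: 11 + 15 + 5 + 18 + 28 = 77
2-5-0-7-6-1: 11 + 15 + 5 + 11 + 13 = 55
2-5-3-1: 11 + 14 + 20 = 45
Shortest: 45.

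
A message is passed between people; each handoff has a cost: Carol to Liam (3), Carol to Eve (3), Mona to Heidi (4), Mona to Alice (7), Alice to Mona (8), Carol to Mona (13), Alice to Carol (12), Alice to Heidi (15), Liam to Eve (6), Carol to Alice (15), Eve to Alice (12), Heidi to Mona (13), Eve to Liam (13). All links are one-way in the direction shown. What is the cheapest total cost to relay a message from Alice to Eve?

15

Routes from Alice to Eve:
Alice → Carol → Liam → Eve: 12 + 3 + 6 = 21
Alice → Carol → Eve: 12 + 3 = 15
Shortest: 15.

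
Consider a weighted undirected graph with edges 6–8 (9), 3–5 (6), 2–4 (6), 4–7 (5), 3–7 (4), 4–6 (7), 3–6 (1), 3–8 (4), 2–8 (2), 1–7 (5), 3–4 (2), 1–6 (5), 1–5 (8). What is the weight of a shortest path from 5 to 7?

A few of the 5→7 routes:
5 -> 3 -> 6 -> 1 -> 7: 6 + 1 + 5 + 5 = 17
5 -> 1 -> 6 -> 3 -> 7: 8 + 5 + 1 + 4 = 18
5 -> 3 -> 4 -> 7: 6 + 2 + 5 = 13
5 -> 1 -> 7: 8 + 5 = 13
5 -> 3 -> 6 -> 4 -> 7: 6 + 1 + 7 + 5 = 19
5 -> 3 -> 7: 6 + 4 = 10
The minimum is 10.

10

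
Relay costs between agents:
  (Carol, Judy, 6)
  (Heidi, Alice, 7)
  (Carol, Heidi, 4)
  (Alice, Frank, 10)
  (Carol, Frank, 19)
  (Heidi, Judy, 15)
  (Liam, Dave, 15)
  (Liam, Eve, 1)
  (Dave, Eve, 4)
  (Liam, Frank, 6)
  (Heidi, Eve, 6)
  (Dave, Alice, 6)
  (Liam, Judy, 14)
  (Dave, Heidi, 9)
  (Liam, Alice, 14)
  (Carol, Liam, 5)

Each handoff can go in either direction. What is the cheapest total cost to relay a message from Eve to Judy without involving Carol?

Comparing a few candidate routes:
Eve - Dave - Heidi - Judy: 4 + 9 + 15 = 28
Eve - Dave - Alice - Heidi - Judy: 4 + 6 + 7 + 15 = 32
Eve - Liam - Judy: 1 + 14 = 15
Eve - Heidi - Judy: 6 + 15 = 21
The minimum is 15.

15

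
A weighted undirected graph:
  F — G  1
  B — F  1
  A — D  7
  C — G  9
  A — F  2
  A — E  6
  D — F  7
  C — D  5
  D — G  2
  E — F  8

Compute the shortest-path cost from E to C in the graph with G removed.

Routes from E to C avoiding G:
E→F→A→D→C: 8 + 2 + 7 + 5 = 22
E→A→D→C: 6 + 7 + 5 = 18
E→A→F→D→C: 6 + 2 + 7 + 5 = 20
E→F→D→C: 8 + 7 + 5 = 20
The minimum is 18.

18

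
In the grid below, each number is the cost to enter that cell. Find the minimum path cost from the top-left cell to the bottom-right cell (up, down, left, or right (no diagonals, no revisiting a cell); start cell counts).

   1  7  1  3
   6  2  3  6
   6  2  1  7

Best path: [0,0] [1,0] [1,1] [2,1] [2,2] [2,3]
Cost: 1 + 6 + 2 + 2 + 1 + 7 = 19

19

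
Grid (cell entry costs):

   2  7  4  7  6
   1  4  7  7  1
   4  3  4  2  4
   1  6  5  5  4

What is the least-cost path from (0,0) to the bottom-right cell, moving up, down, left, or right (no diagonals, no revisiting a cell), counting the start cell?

24

Cheapest: [0,0] → [1,0] → [1,1] → [2,1] → [2,2] → [2,3] → [2,4] → [3,4]
  2 + 1 + 4 + 3 + 4 + 2 + 4 + 4 = 24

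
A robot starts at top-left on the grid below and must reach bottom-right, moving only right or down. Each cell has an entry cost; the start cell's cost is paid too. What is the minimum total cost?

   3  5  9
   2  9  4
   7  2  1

15

Cheapest: [0,0]→[1,0]→[2,0]→[2,1]→[2,2]
  3 + 2 + 7 + 2 + 1 = 15
(Top row then right column would cost 22.)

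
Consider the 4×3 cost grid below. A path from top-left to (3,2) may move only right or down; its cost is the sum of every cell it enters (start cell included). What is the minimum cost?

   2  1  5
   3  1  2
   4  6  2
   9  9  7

Path [0,0] -> [0,1] -> [1,1] -> [1,2] -> [2,2] -> [3,2]: 2 + 1 + 1 + 2 + 2 + 7 = 15.
(Top row then right column would cost 19.)

15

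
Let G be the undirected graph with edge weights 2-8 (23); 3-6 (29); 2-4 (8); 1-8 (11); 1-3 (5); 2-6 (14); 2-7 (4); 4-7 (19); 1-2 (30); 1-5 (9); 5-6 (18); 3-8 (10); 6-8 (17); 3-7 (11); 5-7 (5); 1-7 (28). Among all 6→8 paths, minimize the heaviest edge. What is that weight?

A few of the 6→8 routes:
6 -> 2 -> 7 -> 5 -> 1 -> 3 -> 8: max(14, 4, 5, 9, 5, 10) = 14
6 -> 2 -> 7 -> 5 -> 1 -> 8: max(14, 4, 5, 9, 11) = 14
6 -> 2 -> 7 -> 3 -> 8: max(14, 4, 11, 10) = 14
Smallest bottleneck: 14.

14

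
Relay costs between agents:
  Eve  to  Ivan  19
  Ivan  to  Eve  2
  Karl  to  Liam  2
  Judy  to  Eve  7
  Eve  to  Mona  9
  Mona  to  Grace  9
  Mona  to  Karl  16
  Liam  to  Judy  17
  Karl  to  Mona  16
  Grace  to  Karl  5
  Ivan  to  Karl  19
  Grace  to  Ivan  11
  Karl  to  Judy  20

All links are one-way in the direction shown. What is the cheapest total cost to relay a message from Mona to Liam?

Routes from Mona to Liam:
Mona-Grace-Karl-Liam: 9 + 5 + 2 = 16
Mona-Grace-Ivan-Karl-Liam: 9 + 11 + 19 + 2 = 41
Mona-Karl-Liam: 16 + 2 = 18
Shortest: 16.

16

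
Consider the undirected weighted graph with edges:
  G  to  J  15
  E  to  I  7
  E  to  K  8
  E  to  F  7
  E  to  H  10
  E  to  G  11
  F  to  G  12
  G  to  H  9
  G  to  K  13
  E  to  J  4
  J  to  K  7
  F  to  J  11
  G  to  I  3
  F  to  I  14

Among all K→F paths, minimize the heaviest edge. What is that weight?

7

Comparing a few candidate routes:
K -> E -> F: max(8, 7) = 8
K -> J -> F: max(7, 11) = 11
K -> J -> E -> F: max(7, 4, 7) = 7
Best route has worst link 7.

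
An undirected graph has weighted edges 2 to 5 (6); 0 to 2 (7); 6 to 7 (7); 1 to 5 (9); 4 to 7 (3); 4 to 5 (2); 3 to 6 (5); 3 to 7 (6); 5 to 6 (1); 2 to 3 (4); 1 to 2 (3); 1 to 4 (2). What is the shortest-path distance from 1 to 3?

7

Some routes from 1 to 3:
1 -> 2 -> 3: 3 + 4 = 7
1 -> 4 -> 5 -> 6 -> 3: 2 + 2 + 1 + 5 = 10
1 -> 4 -> 7 -> 3: 2 + 3 + 6 = 11
Shortest: 7.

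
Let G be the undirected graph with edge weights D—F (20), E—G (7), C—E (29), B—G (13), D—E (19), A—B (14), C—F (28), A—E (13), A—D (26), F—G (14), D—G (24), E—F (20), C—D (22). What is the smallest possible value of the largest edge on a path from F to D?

19

A few of the F→D routes:
F -> E -> D: max(20, 19) = 20
F -> G -> E -> D: max(14, 7, 19) = 19
F -> G -> B -> A -> E -> D: max(14, 13, 14, 13, 19) = 19
Smallest bottleneck: 19.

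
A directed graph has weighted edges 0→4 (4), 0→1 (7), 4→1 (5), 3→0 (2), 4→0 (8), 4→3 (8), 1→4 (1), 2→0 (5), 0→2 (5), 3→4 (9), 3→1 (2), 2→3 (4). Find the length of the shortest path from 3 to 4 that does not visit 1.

Paths from 3 to 4 avoiding 1:
3 - 0 - 4: 2 + 4 = 6
3 - 4: 9
Shortest: 6.

6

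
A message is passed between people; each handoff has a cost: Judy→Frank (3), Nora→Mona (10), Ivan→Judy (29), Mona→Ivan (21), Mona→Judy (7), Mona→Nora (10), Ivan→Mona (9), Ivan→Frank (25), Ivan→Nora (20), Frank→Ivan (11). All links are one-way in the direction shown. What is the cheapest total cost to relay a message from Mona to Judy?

Candidate routes:
Mona → Judy: 7
Mona → Ivan → Judy: 21 + 29 = 50
Best route has total 7.

7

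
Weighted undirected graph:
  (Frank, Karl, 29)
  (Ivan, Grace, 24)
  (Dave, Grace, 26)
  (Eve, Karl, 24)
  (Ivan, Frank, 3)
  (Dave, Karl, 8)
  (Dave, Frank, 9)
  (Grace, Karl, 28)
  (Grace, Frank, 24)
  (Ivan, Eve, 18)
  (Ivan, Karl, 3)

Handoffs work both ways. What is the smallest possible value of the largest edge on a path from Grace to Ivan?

24

Some routes from Grace to Ivan:
Grace → Dave → Karl → Ivan: max(26, 8, 3) = 26
Grace → Frank → Dave → Karl → Eve → Ivan: max(24, 9, 8, 24, 18) = 24
Grace → Ivan: max(24) = 24
Grace → Frank → Ivan: max(24, 3) = 24
Grace → Frank → Dave → Karl → Ivan: max(24, 9, 8, 3) = 24
The minimum achievable maximum is 24.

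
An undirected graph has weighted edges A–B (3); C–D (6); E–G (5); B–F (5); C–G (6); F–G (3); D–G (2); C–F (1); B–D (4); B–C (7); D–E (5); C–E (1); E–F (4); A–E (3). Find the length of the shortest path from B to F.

5

Comparing a few candidate routes:
B -> F: 5
B -> C -> F: 7 + 1 = 8
B -> A -> E -> C -> F: 3 + 3 + 1 + 1 = 8
Best route has total 5.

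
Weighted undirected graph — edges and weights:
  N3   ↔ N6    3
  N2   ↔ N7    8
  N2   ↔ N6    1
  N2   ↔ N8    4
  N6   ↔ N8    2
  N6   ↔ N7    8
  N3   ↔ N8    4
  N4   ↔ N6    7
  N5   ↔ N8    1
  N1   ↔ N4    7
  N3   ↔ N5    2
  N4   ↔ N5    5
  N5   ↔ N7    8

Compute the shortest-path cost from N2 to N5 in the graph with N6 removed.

Candidate routes:
N2 → N8 → N5: 4 + 1 = 5
N2 → N8 → N3 → N5: 4 + 4 + 2 = 10
N2 → N7 → N5: 8 + 8 = 16
Best route has total 5.

5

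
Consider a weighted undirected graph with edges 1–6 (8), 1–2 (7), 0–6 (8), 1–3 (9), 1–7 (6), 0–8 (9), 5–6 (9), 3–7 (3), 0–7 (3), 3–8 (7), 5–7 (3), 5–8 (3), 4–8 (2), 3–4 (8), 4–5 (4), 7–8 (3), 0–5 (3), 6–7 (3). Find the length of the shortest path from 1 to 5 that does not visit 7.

17

Checking several routes:
1 -> 3 -> 8 -> 5: 9 + 7 + 3 = 19
1 -> 3 -> 4 -> 5: 9 + 8 + 4 = 21
1 -> 6 -> 0 -> 5: 8 + 8 + 3 = 19
1 -> 6 -> 5: 8 + 9 = 17
Best route has total 17.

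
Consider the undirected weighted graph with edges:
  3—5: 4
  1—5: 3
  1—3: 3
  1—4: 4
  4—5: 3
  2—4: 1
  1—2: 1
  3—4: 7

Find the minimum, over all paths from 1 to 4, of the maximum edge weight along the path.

Comparing a few candidate routes:
1 -> 5 -> 4: max(3, 3) = 3
1 -> 3 -> 4: max(3, 7) = 7
1 -> 3 -> 5 -> 4: max(3, 4, 3) = 4
1 -> 2 -> 4: max(1, 1) = 1
1 -> 4: max(4) = 4
Smallest bottleneck: 1.

1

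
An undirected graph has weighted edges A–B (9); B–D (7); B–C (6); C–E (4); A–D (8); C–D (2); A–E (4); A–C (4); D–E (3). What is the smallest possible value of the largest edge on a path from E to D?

Checking several routes:
E - D: max(3) = 3
E - A - C - D: max(4, 4, 2) = 4
E - C - D: max(4, 2) = 4
Smallest bottleneck: 3.

3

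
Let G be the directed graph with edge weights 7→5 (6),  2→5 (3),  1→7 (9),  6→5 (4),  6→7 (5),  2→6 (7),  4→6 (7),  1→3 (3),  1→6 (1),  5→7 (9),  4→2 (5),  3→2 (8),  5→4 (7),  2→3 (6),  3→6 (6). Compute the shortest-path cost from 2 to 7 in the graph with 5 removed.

12

Candidate routes:
2-3-6-7: 6 + 6 + 5 = 17
2-6-7: 7 + 5 = 12
The minimum is 12.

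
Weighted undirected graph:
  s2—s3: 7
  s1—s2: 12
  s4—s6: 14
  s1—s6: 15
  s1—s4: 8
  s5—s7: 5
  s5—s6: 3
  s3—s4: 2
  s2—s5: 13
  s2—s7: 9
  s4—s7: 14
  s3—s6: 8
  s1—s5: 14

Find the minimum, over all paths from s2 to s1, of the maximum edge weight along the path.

8

Checking several routes:
s2-s7-s5-s6-s3-s4-s1: max(9, 5, 3, 8, 2, 8) = 9
s2-s5-s6-s3-s4-s1: max(13, 3, 8, 2, 8) = 13
s2-s3-s4-s1: max(7, 2, 8) = 8
s2-s1: max(12) = 12
s2-s3-s4-s6-s5-s1: max(7, 2, 14, 3, 14) = 14
Smallest bottleneck: 8.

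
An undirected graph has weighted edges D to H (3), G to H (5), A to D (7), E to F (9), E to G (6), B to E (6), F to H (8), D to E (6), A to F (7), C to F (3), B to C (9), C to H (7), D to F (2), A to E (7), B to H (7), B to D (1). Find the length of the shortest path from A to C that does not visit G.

10

Checking several routes:
A → F → C: 7 + 3 = 10
A → D → F → C: 7 + 2 + 3 = 12
A → D → H → C: 7 + 3 + 7 = 17
A → E → D → F → C: 7 + 6 + 2 + 3 = 18
A → D → B → C: 7 + 1 + 9 = 17
Best route has total 10.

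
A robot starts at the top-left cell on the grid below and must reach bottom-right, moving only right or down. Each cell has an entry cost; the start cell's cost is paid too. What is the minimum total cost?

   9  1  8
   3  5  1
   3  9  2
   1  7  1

19

One optimal route is r0c0 r0c1 r1c1 r1c2 r2c2 r3c2.
Its cost is 9 + 1 + 5 + 1 + 2 + 1 = 19.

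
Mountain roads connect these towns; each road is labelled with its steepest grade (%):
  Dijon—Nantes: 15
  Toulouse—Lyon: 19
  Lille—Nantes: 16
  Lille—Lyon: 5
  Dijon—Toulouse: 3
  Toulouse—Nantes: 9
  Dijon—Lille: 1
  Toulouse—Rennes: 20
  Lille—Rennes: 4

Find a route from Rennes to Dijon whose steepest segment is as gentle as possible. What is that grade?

4

A few of the Rennes→Dijon routes:
Rennes - Lille - Lyon - Toulouse - Dijon: max(4, 5, 19, 3) = 19
Rennes - Lille - Lyon - Toulouse - Nantes - Dijon: max(4, 5, 19, 9, 15) = 19
Rennes - Toulouse - Dijon: max(20, 3) = 20
Rennes - Lille - Nantes - Toulouse - Dijon: max(4, 16, 9, 3) = 16
Rennes - Lille - Nantes - Dijon: max(4, 16, 15) = 16
Rennes - Lille - Dijon: max(4, 1) = 4
The minimum achievable maximum is 4%.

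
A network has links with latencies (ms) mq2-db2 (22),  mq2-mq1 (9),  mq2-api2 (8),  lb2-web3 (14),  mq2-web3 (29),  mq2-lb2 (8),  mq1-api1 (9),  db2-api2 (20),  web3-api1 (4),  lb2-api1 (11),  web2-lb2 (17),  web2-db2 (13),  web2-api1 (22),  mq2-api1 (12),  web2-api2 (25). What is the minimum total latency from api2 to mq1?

17

A few of the api2→mq1 routes:
api2-mq2-api1-mq1: 8 + 12 + 9 = 29
api2-mq2-mq1: 8 + 9 = 17
api2-mq2-lb2-web3-api1-mq1: 8 + 8 + 14 + 4 + 9 = 43
api2-mq2-web3-api1-mq1: 8 + 29 + 4 + 9 = 50
api2-mq2-lb2-api1-mq1: 8 + 8 + 11 + 9 = 36
The minimum is 17 ms.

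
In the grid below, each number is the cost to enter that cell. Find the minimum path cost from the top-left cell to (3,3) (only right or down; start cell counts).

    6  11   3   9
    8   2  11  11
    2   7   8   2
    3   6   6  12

43

Path (0,0) -> (1,0) -> (2,0) -> (3,0) -> (3,1) -> (3,2) -> (3,3): 6 + 8 + 2 + 3 + 6 + 6 + 12 = 43.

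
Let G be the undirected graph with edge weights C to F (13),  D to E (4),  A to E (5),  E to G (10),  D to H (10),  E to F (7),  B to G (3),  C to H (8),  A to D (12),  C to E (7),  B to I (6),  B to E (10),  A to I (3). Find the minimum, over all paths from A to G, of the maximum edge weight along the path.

A few of the A→G routes:
A→E→G: max(5, 10) = 10
A→D→H→C→E→G: max(12, 10, 8, 7, 10) = 12
A→I→B→E→G: max(3, 6, 10, 10) = 10
A→I→B→G: max(3, 6, 3) = 6
A→E→B→G: max(5, 10, 3) = 10
Smallest bottleneck: 6.

6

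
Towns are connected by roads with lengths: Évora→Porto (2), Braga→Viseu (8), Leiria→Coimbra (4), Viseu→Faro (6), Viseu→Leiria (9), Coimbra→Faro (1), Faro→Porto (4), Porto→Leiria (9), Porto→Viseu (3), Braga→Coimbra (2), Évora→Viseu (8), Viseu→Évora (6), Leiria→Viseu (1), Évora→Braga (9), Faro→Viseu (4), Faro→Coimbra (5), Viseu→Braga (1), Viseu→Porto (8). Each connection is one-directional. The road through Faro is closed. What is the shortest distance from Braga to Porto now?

Routes from Braga to Porto avoiding Faro:
Braga - Viseu - Évora - Porto: 8 + 6 + 2 = 16
Braga - Viseu - Porto: 8 + 8 = 16
Shortest: 16.

16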